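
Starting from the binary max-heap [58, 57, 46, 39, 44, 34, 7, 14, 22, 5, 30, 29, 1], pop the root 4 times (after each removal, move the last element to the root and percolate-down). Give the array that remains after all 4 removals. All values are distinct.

[39, 30, 34, 22, 5, 29, 7, 14, 1]

extract-max #1 returns 58:
  remove root 58; move last element 1 to root → [1, 57, 46, 39, 44, 34, 7, 14, 22, 5, 30, 29]
  1 vs larger child 57 at index 1, swap → [57, 1, 46, 39, 44, 34, 7, 14, 22, 5, 30, 29]
  1 vs larger child 44 at index 4, swap → [57, 44, 46, 39, 1, 34, 7, 14, 22, 5, 30, 29]
  1 vs larger child 30 at index 10, swap → [57, 44, 46, 39, 30, 34, 7, 14, 22, 5, 1, 29]
extract-max #2 returns 57:
  remove root 57; move last element 29 to root → [29, 44, 46, 39, 30, 34, 7, 14, 22, 5, 1]
  29 vs larger child 46 at index 2, swap → [46, 44, 29, 39, 30, 34, 7, 14, 22, 5, 1]
  29 vs larger child 34 at index 5, swap → [46, 44, 34, 39, 30, 29, 7, 14, 22, 5, 1]
extract-max #3 returns 46:
  remove root 46; move last element 1 to root → [1, 44, 34, 39, 30, 29, 7, 14, 22, 5]
  1 vs larger child 44 at index 1, swap → [44, 1, 34, 39, 30, 29, 7, 14, 22, 5]
  1 vs larger child 39 at index 3, swap → [44, 39, 34, 1, 30, 29, 7, 14, 22, 5]
  1 vs larger child 22 at index 8, swap → [44, 39, 34, 22, 30, 29, 7, 14, 1, 5]
extract-max #4 returns 44:
  remove root 44; move last element 5 to root → [5, 39, 34, 22, 30, 29, 7, 14, 1]
  5 vs larger child 39 at index 1, swap → [39, 5, 34, 22, 30, 29, 7, 14, 1]
  5 vs larger child 30 at index 4, swap → [39, 30, 34, 22, 5, 29, 7, 14, 1]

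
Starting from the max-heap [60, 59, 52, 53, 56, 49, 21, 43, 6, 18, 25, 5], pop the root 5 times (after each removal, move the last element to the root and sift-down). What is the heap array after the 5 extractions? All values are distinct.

extract-max #1 returns 60:
  remove root 60; move last element 5 to root → [5, 59, 52, 53, 56, 49, 21, 43, 6, 18, 25]
  5 vs larger child 59 at index 1, swap → [59, 5, 52, 53, 56, 49, 21, 43, 6, 18, 25]
  5 vs larger child 56 at index 4, swap → [59, 56, 52, 53, 5, 49, 21, 43, 6, 18, 25]
  5 vs larger child 25 at index 10, swap → [59, 56, 52, 53, 25, 49, 21, 43, 6, 18, 5]
extract-max #2 returns 59:
  remove root 59; move last element 5 to root → [5, 56, 52, 53, 25, 49, 21, 43, 6, 18]
  5 vs larger child 56 at index 1, swap → [56, 5, 52, 53, 25, 49, 21, 43, 6, 18]
  5 vs larger child 53 at index 3, swap → [56, 53, 52, 5, 25, 49, 21, 43, 6, 18]
  5 vs larger child 43 at index 7, swap → [56, 53, 52, 43, 25, 49, 21, 5, 6, 18]
extract-max #3 returns 56:
  remove root 56; move last element 18 to root → [18, 53, 52, 43, 25, 49, 21, 5, 6]
  18 vs larger child 53 at index 1, swap → [53, 18, 52, 43, 25, 49, 21, 5, 6]
  18 vs larger child 43 at index 3, swap → [53, 43, 52, 18, 25, 49, 21, 5, 6]
extract-max #4 returns 53:
  remove root 53; move last element 6 to root → [6, 43, 52, 18, 25, 49, 21, 5]
  6 vs larger child 52 at index 2, swap → [52, 43, 6, 18, 25, 49, 21, 5]
  6 vs larger child 49 at index 5, swap → [52, 43, 49, 18, 25, 6, 21, 5]
extract-max #5 returns 52:
  remove root 52; move last element 5 to root → [5, 43, 49, 18, 25, 6, 21]
  5 vs larger child 49 at index 2, swap → [49, 43, 5, 18, 25, 6, 21]
  5 vs larger child 21 at index 6, swap → [49, 43, 21, 18, 25, 6, 5]

[49, 43, 21, 18, 25, 6, 5]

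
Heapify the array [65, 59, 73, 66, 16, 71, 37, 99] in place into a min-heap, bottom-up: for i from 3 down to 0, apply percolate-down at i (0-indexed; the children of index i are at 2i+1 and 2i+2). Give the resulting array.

[16, 59, 37, 66, 65, 71, 73, 99]

sift down from index 3: already satisfies heap property
sift down from index 2:
  73 vs smaller child 37 at index 6, swap → [65, 59, 37, 66, 16, 71, 73, 99]
sift down from index 1:
  59 vs smaller child 16 at index 4, swap → [65, 16, 37, 66, 59, 71, 73, 99]
sift down from index 0:
  65 vs smaller child 16 at index 1, swap → [16, 65, 37, 66, 59, 71, 73, 99]
  65 vs smaller child 59 at index 4, swap → [16, 59, 37, 66, 65, 71, 73, 99]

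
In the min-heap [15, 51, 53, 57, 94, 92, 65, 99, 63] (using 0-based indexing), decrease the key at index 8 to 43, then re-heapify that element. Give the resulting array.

set index 8 from 63 to 43 → [15, 51, 53, 57, 94, 92, 65, 99, 43]
43 < parent 57 at index 3, swap → [15, 51, 53, 43, 94, 92, 65, 99, 57]
43 < parent 51 at index 1, swap → [15, 43, 53, 51, 94, 92, 65, 99, 57]

[15, 43, 53, 51, 94, 92, 65, 99, 57]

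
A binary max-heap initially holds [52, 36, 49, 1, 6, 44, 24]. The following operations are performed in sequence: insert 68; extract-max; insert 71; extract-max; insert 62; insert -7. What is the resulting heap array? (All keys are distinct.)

[62, 52, 49, 36, 6, 44, 24, 1, -7]

insert 68:
  append 68 at index 7 → [52, 36, 49, 1, 6, 44, 24, 68]
  68 > parent 1 at index 3, swap → [52, 36, 49, 68, 6, 44, 24, 1]
  68 > parent 36 at index 1, swap → [52, 68, 49, 36, 6, 44, 24, 1]
  68 > parent 52 at index 0, swap → [68, 52, 49, 36, 6, 44, 24, 1]
extract-max → returns 68:
  remove root 68; move last element 1 to root → [1, 52, 49, 36, 6, 44, 24]
  1 vs larger child 52 at index 1, swap → [52, 1, 49, 36, 6, 44, 24]
  1 vs larger child 36 at index 3, swap → [52, 36, 49, 1, 6, 44, 24]
insert 71:
  append 71 at index 7 → [52, 36, 49, 1, 6, 44, 24, 71]
  71 > parent 1 at index 3, swap → [52, 36, 49, 71, 6, 44, 24, 1]
  71 > parent 36 at index 1, swap → [52, 71, 49, 36, 6, 44, 24, 1]
  71 > parent 52 at index 0, swap → [71, 52, 49, 36, 6, 44, 24, 1]
extract-max → returns 71:
  remove root 71; move last element 1 to root → [1, 52, 49, 36, 6, 44, 24]
  1 vs larger child 52 at index 1, swap → [52, 1, 49, 36, 6, 44, 24]
  1 vs larger child 36 at index 3, swap → [52, 36, 49, 1, 6, 44, 24]
insert 62:
  append 62 at index 7 → [52, 36, 49, 1, 6, 44, 24, 62]
  62 > parent 1 at index 3, swap → [52, 36, 49, 62, 6, 44, 24, 1]
  62 > parent 36 at index 1, swap → [52, 62, 49, 36, 6, 44, 24, 1]
  62 > parent 52 at index 0, swap → [62, 52, 49, 36, 6, 44, 24, 1]
insert -7:
  append -7 at index 8 → [62, 52, 49, 36, 6, 44, 24, 1, -7] (no swap needed)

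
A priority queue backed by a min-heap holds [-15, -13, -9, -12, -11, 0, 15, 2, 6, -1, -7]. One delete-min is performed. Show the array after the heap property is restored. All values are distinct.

remove root -15; move last element -7 to root → [-7, -13, -9, -12, -11, 0, 15, 2, 6, -1]
-7 vs smaller child -13 at index 1, swap → [-13, -7, -9, -12, -11, 0, 15, 2, 6, -1]
-7 vs smaller child -12 at index 3, swap → [-13, -12, -9, -7, -11, 0, 15, 2, 6, -1]

[-13, -12, -9, -7, -11, 0, 15, 2, 6, -1]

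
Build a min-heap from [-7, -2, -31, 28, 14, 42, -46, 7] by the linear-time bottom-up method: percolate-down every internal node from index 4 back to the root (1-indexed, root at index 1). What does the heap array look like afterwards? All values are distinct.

sift down from index 4:
  28 vs only child 7 at index 8, swap → [-7, -2, -31, 7, 14, 42, -46, 28]
sift down from index 3:
  -31 vs smaller child -46 at index 7, swap → [-7, -2, -46, 7, 14, 42, -31, 28]
sift down from index 2: already satisfies heap property
sift down from index 1:
  -7 vs smaller child -46 at index 3, swap → [-46, -2, -7, 7, 14, 42, -31, 28]
  -7 vs smaller child -31 at index 7, swap → [-46, -2, -31, 7, 14, 42, -7, 28]

[-46, -2, -31, 7, 14, 42, -7, 28]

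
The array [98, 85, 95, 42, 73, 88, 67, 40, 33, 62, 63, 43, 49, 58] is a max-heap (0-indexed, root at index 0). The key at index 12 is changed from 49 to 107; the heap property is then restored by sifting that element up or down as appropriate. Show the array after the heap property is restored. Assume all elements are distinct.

[107, 85, 98, 42, 73, 95, 67, 40, 33, 62, 63, 43, 88, 58]

set index 12 from 49 to 107 → [98, 85, 95, 42, 73, 88, 67, 40, 33, 62, 63, 43, 107, 58]
107 > parent 88 at index 5, swap → [98, 85, 95, 42, 73, 107, 67, 40, 33, 62, 63, 43, 88, 58]
107 > parent 95 at index 2, swap → [98, 85, 107, 42, 73, 95, 67, 40, 33, 62, 63, 43, 88, 58]
107 > parent 98 at index 0, swap → [107, 85, 98, 42, 73, 95, 67, 40, 33, 62, 63, 43, 88, 58]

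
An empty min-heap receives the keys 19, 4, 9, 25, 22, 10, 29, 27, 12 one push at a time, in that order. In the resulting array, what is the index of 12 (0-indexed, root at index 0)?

1

Insert 19:
  append 19 at index 0 → [19] (no swap needed)
Insert 4:
  append 4 at index 1 → [19, 4]
  4 < parent 19 at index 0, swap → [4, 19]
Insert 9:
  append 9 at index 2 → [4, 19, 9] (no swap needed)
Insert 25:
  append 25 at index 3 → [4, 19, 9, 25] (no swap needed)
Insert 22:
  append 22 at index 4 → [4, 19, 9, 25, 22] (no swap needed)
Insert 10:
  append 10 at index 5 → [4, 19, 9, 25, 22, 10] (no swap needed)
Insert 29:
  append 29 at index 6 → [4, 19, 9, 25, 22, 10, 29] (no swap needed)
Insert 27:
  append 27 at index 7 → [4, 19, 9, 25, 22, 10, 29, 27] (no swap needed)
Insert 12:
  append 12 at index 8 → [4, 19, 9, 25, 22, 10, 29, 27, 12]
  12 < parent 25 at index 3, swap → [4, 19, 9, 12, 22, 10, 29, 27, 25]
  12 < parent 19 at index 1, swap → [4, 12, 9, 19, 22, 10, 29, 27, 25]
resulting array: [4, 12, 9, 19, 22, 10, 29, 27, 25]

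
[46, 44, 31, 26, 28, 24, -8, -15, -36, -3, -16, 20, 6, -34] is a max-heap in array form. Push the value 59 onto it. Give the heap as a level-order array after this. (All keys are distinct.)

append 59 at index 14 → [46, 44, 31, 26, 28, 24, -8, -15, -36, -3, -16, 20, 6, -34, 59]
59 > parent -8 at index 6, swap → [46, 44, 31, 26, 28, 24, 59, -15, -36, -3, -16, 20, 6, -34, -8]
59 > parent 31 at index 2, swap → [46, 44, 59, 26, 28, 24, 31, -15, -36, -3, -16, 20, 6, -34, -8]
59 > parent 46 at index 0, swap → [59, 44, 46, 26, 28, 24, 31, -15, -36, -3, -16, 20, 6, -34, -8]

[59, 44, 46, 26, 28, 24, 31, -15, -36, -3, -16, 20, 6, -34, -8]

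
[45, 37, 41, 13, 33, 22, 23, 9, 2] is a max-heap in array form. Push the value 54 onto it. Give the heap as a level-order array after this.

[54, 45, 41, 13, 37, 22, 23, 9, 2, 33]

append 54 at index 9 → [45, 37, 41, 13, 33, 22, 23, 9, 2, 54]
54 > parent 33 at index 4, swap → [45, 37, 41, 13, 54, 22, 23, 9, 2, 33]
54 > parent 37 at index 1, swap → [45, 54, 41, 13, 37, 22, 23, 9, 2, 33]
54 > parent 45 at index 0, swap → [54, 45, 41, 13, 37, 22, 23, 9, 2, 33]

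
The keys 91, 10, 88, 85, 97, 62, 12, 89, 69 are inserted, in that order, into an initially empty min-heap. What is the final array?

[10, 69, 12, 85, 97, 88, 62, 91, 89]

Insert 91:
  append 91 at index 0 → [91] (no swap needed)
Insert 10:
  append 10 at index 1 → [91, 10]
  10 < parent 91 at index 0, swap → [10, 91]
Insert 88:
  append 88 at index 2 → [10, 91, 88] (no swap needed)
Insert 85:
  append 85 at index 3 → [10, 91, 88, 85]
  85 < parent 91 at index 1, swap → [10, 85, 88, 91]
Insert 97:
  append 97 at index 4 → [10, 85, 88, 91, 97] (no swap needed)
Insert 62:
  append 62 at index 5 → [10, 85, 88, 91, 97, 62]
  62 < parent 88 at index 2, swap → [10, 85, 62, 91, 97, 88]
Insert 12:
  append 12 at index 6 → [10, 85, 62, 91, 97, 88, 12]
  12 < parent 62 at index 2, swap → [10, 85, 12, 91, 97, 88, 62]
Insert 89:
  append 89 at index 7 → [10, 85, 12, 91, 97, 88, 62, 89]
  89 < parent 91 at index 3, swap → [10, 85, 12, 89, 97, 88, 62, 91]
Insert 69:
  append 69 at index 8 → [10, 85, 12, 89, 97, 88, 62, 91, 69]
  69 < parent 89 at index 3, swap → [10, 85, 12, 69, 97, 88, 62, 91, 89]
  69 < parent 85 at index 1, swap → [10, 69, 12, 85, 97, 88, 62, 91, 89]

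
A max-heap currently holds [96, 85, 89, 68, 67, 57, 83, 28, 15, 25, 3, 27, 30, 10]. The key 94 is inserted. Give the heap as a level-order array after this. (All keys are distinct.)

[96, 85, 94, 68, 67, 57, 89, 28, 15, 25, 3, 27, 30, 10, 83]

append 94 at index 14 → [96, 85, 89, 68, 67, 57, 83, 28, 15, 25, 3, 27, 30, 10, 94]
94 > parent 83 at index 6, swap → [96, 85, 89, 68, 67, 57, 94, 28, 15, 25, 3, 27, 30, 10, 83]
94 > parent 89 at index 2, swap → [96, 85, 94, 68, 67, 57, 89, 28, 15, 25, 3, 27, 30, 10, 83]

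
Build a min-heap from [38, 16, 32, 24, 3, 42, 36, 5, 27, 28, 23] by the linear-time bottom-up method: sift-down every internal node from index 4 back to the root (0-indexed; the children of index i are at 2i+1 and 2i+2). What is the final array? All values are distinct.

[3, 5, 32, 24, 16, 42, 36, 38, 27, 28, 23]

sift down from index 4: already satisfies heap property
sift down from index 3:
  24 vs smaller child 5 at index 7, swap → [38, 16, 32, 5, 3, 42, 36, 24, 27, 28, 23]
sift down from index 2: already satisfies heap property
sift down from index 1:
  16 vs smaller child 3 at index 4, swap → [38, 3, 32, 5, 16, 42, 36, 24, 27, 28, 23]
sift down from index 0:
  38 vs smaller child 3 at index 1, swap → [3, 38, 32, 5, 16, 42, 36, 24, 27, 28, 23]
  38 vs smaller child 5 at index 3, swap → [3, 5, 32, 38, 16, 42, 36, 24, 27, 28, 23]
  38 vs smaller child 24 at index 7, swap → [3, 5, 32, 24, 16, 42, 36, 38, 27, 28, 23]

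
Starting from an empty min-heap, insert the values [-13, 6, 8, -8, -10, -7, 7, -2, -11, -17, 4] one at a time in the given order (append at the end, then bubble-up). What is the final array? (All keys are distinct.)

[-17, -13, -7, -10, -11, 8, 7, 6, -2, -8, 4]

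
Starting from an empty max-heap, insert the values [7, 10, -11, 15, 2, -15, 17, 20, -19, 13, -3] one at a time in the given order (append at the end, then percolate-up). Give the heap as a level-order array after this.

Insert 7:
  append 7 at index 0 → [7] (no swap needed)
Insert 10:
  append 10 at index 1 → [7, 10]
  10 > parent 7 at index 0, swap → [10, 7]
Insert -11:
  append -11 at index 2 → [10, 7, -11] (no swap needed)
Insert 15:
  append 15 at index 3 → [10, 7, -11, 15]
  15 > parent 7 at index 1, swap → [10, 15, -11, 7]
  15 > parent 10 at index 0, swap → [15, 10, -11, 7]
Insert 2:
  append 2 at index 4 → [15, 10, -11, 7, 2] (no swap needed)
Insert -15:
  append -15 at index 5 → [15, 10, -11, 7, 2, -15] (no swap needed)
Insert 17:
  append 17 at index 6 → [15, 10, -11, 7, 2, -15, 17]
  17 > parent -11 at index 2, swap → [15, 10, 17, 7, 2, -15, -11]
  17 > parent 15 at index 0, swap → [17, 10, 15, 7, 2, -15, -11]
Insert 20:
  append 20 at index 7 → [17, 10, 15, 7, 2, -15, -11, 20]
  20 > parent 7 at index 3, swap → [17, 10, 15, 20, 2, -15, -11, 7]
  20 > parent 10 at index 1, swap → [17, 20, 15, 10, 2, -15, -11, 7]
  20 > parent 17 at index 0, swap → [20, 17, 15, 10, 2, -15, -11, 7]
Insert -19:
  append -19 at index 8 → [20, 17, 15, 10, 2, -15, -11, 7, -19] (no swap needed)
Insert 13:
  append 13 at index 9 → [20, 17, 15, 10, 2, -15, -11, 7, -19, 13]
  13 > parent 2 at index 4, swap → [20, 17, 15, 10, 13, -15, -11, 7, -19, 2]
Insert -3:
  append -3 at index 10 → [20, 17, 15, 10, 13, -15, -11, 7, -19, 2, -3] (no swap needed)

[20, 17, 15, 10, 13, -15, -11, 7, -19, 2, -3]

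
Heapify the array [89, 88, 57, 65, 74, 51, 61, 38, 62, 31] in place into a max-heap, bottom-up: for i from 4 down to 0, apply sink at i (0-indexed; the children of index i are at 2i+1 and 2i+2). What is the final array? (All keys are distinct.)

sift down from index 4: already satisfies heap property
sift down from index 3: already satisfies heap property
sift down from index 2:
  57 vs larger child 61 at index 6, swap → [89, 88, 61, 65, 74, 51, 57, 38, 62, 31]
sift down from index 1: already satisfies heap property
sift down from index 0: already satisfies heap property

[89, 88, 61, 65, 74, 51, 57, 38, 62, 31]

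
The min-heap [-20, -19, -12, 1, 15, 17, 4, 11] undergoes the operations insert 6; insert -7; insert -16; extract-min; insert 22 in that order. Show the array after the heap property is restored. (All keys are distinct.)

insert 6:
  append 6 at index 8 → [-20, -19, -12, 1, 15, 17, 4, 11, 6] (no swap needed)
insert -7:
  append -7 at index 9 → [-20, -19, -12, 1, 15, 17, 4, 11, 6, -7]
  -7 < parent 15 at index 4, swap → [-20, -19, -12, 1, -7, 17, 4, 11, 6, 15]
insert -16:
  append -16 at index 10 → [-20, -19, -12, 1, -7, 17, 4, 11, 6, 15, -16]
  -16 < parent -7 at index 4, swap → [-20, -19, -12, 1, -16, 17, 4, 11, 6, 15, -7]
extract-min → returns -20:
  remove root -20; move last element -7 to root → [-7, -19, -12, 1, -16, 17, 4, 11, 6, 15]
  -7 vs smaller child -19 at index 1, swap → [-19, -7, -12, 1, -16, 17, 4, 11, 6, 15]
  -7 vs smaller child -16 at index 4, swap → [-19, -16, -12, 1, -7, 17, 4, 11, 6, 15]
insert 22:
  append 22 at index 10 → [-19, -16, -12, 1, -7, 17, 4, 11, 6, 15, 22] (no swap needed)

[-19, -16, -12, 1, -7, 17, 4, 11, 6, 15, 22]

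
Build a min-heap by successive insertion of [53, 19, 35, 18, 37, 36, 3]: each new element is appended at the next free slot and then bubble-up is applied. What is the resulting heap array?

[3, 19, 18, 53, 37, 36, 35]

Insert 53:
  append 53 at index 0 → [53] (no swap needed)
Insert 19:
  append 19 at index 1 → [53, 19]
  19 < parent 53 at index 0, swap → [19, 53]
Insert 35:
  append 35 at index 2 → [19, 53, 35] (no swap needed)
Insert 18:
  append 18 at index 3 → [19, 53, 35, 18]
  18 < parent 53 at index 1, swap → [19, 18, 35, 53]
  18 < parent 19 at index 0, swap → [18, 19, 35, 53]
Insert 37:
  append 37 at index 4 → [18, 19, 35, 53, 37] (no swap needed)
Insert 36:
  append 36 at index 5 → [18, 19, 35, 53, 37, 36] (no swap needed)
Insert 3:
  append 3 at index 6 → [18, 19, 35, 53, 37, 36, 3]
  3 < parent 35 at index 2, swap → [18, 19, 3, 53, 37, 36, 35]
  3 < parent 18 at index 0, swap → [3, 19, 18, 53, 37, 36, 35]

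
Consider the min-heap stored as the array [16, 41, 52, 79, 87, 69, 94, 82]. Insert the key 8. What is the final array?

[8, 16, 52, 41, 87, 69, 94, 82, 79]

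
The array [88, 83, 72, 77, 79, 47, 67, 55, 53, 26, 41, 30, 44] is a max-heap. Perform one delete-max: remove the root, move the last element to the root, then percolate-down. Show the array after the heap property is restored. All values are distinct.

remove root 88; move last element 44 to root → [44, 83, 72, 77, 79, 47, 67, 55, 53, 26, 41, 30]
44 vs larger child 83 at index 1, swap → [83, 44, 72, 77, 79, 47, 67, 55, 53, 26, 41, 30]
44 vs larger child 79 at index 4, swap → [83, 79, 72, 77, 44, 47, 67, 55, 53, 26, 41, 30]

[83, 79, 72, 77, 44, 47, 67, 55, 53, 26, 41, 30]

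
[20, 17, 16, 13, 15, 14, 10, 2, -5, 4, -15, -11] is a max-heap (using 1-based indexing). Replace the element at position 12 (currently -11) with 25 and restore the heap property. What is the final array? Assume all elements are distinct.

set index 12 from -11 to 25 → [20, 17, 16, 13, 15, 14, 10, 2, -5, 4, -15, 25]
25 > parent 14 at index 6, swap → [20, 17, 16, 13, 15, 25, 10, 2, -5, 4, -15, 14]
25 > parent 16 at index 3, swap → [20, 17, 25, 13, 15, 16, 10, 2, -5, 4, -15, 14]
25 > parent 20 at index 1, swap → [25, 17, 20, 13, 15, 16, 10, 2, -5, 4, -15, 14]

[25, 17, 20, 13, 15, 16, 10, 2, -5, 4, -15, 14]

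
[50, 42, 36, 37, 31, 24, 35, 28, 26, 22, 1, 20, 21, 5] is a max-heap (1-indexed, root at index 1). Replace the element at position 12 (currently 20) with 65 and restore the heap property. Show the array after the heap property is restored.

set index 12 from 20 to 65 → [50, 42, 36, 37, 31, 24, 35, 28, 26, 22, 1, 65, 21, 5]
65 > parent 24 at index 6, swap → [50, 42, 36, 37, 31, 65, 35, 28, 26, 22, 1, 24, 21, 5]
65 > parent 36 at index 3, swap → [50, 42, 65, 37, 31, 36, 35, 28, 26, 22, 1, 24, 21, 5]
65 > parent 50 at index 1, swap → [65, 42, 50, 37, 31, 36, 35, 28, 26, 22, 1, 24, 21, 5]

[65, 42, 50, 37, 31, 36, 35, 28, 26, 22, 1, 24, 21, 5]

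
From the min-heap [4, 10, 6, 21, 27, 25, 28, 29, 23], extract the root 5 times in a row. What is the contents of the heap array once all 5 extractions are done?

[25, 27, 28, 29]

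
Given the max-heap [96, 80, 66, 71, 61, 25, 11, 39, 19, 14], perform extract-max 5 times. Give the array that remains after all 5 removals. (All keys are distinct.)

extract-max #1 returns 96:
  remove root 96; move last element 14 to root → [14, 80, 66, 71, 61, 25, 11, 39, 19]
  14 vs larger child 80 at index 1, swap → [80, 14, 66, 71, 61, 25, 11, 39, 19]
  14 vs larger child 71 at index 3, swap → [80, 71, 66, 14, 61, 25, 11, 39, 19]
  14 vs larger child 39 at index 7, swap → [80, 71, 66, 39, 61, 25, 11, 14, 19]
extract-max #2 returns 80:
  remove root 80; move last element 19 to root → [19, 71, 66, 39, 61, 25, 11, 14]
  19 vs larger child 71 at index 1, swap → [71, 19, 66, 39, 61, 25, 11, 14]
  19 vs larger child 61 at index 4, swap → [71, 61, 66, 39, 19, 25, 11, 14]
extract-max #3 returns 71:
  remove root 71; move last element 14 to root → [14, 61, 66, 39, 19, 25, 11]
  14 vs larger child 66 at index 2, swap → [66, 61, 14, 39, 19, 25, 11]
  14 vs larger child 25 at index 5, swap → [66, 61, 25, 39, 19, 14, 11]
extract-max #4 returns 66:
  remove root 66; move last element 11 to root → [11, 61, 25, 39, 19, 14]
  11 vs larger child 61 at index 1, swap → [61, 11, 25, 39, 19, 14]
  11 vs larger child 39 at index 3, swap → [61, 39, 25, 11, 19, 14]
extract-max #5 returns 61:
  remove root 61; move last element 14 to root → [14, 39, 25, 11, 19]
  14 vs larger child 39 at index 1, swap → [39, 14, 25, 11, 19]
  14 vs larger child 19 at index 4, swap → [39, 19, 25, 11, 14]

[39, 19, 25, 11, 14]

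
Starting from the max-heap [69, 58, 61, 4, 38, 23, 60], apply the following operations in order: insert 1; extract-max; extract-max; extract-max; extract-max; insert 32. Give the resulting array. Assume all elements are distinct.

[38, 32, 23, 1, 4]

insert 1:
  append 1 at index 7 → [69, 58, 61, 4, 38, 23, 60, 1] (no swap needed)
extract-max → returns 69:
  remove root 69; move last element 1 to root → [1, 58, 61, 4, 38, 23, 60]
  1 vs larger child 61 at index 2, swap → [61, 58, 1, 4, 38, 23, 60]
  1 vs larger child 60 at index 6, swap → [61, 58, 60, 4, 38, 23, 1]
extract-max → returns 61:
  remove root 61; move last element 1 to root → [1, 58, 60, 4, 38, 23]
  1 vs larger child 60 at index 2, swap → [60, 58, 1, 4, 38, 23]
  1 vs only child 23 at index 5, swap → [60, 58, 23, 4, 38, 1]
extract-max → returns 60:
  remove root 60; move last element 1 to root → [1, 58, 23, 4, 38]
  1 vs larger child 58 at index 1, swap → [58, 1, 23, 4, 38]
  1 vs larger child 38 at index 4, swap → [58, 38, 23, 4, 1]
extract-max → returns 58:
  remove root 58; move last element 1 to root → [1, 38, 23, 4]
  1 vs larger child 38 at index 1, swap → [38, 1, 23, 4]
  1 vs only child 4 at index 3, swap → [38, 4, 23, 1]
insert 32:
  append 32 at index 4 → [38, 4, 23, 1, 32]
  32 > parent 4 at index 1, swap → [38, 32, 23, 1, 4]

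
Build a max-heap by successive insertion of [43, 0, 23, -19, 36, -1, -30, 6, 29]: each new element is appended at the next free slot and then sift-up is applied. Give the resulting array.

Insert 43:
  append 43 at index 0 → [43] (no swap needed)
Insert 0:
  append 0 at index 1 → [43, 0] (no swap needed)
Insert 23:
  append 23 at index 2 → [43, 0, 23] (no swap needed)
Insert -19:
  append -19 at index 3 → [43, 0, 23, -19] (no swap needed)
Insert 36:
  append 36 at index 4 → [43, 0, 23, -19, 36]
  36 > parent 0 at index 1, swap → [43, 36, 23, -19, 0]
Insert -1:
  append -1 at index 5 → [43, 36, 23, -19, 0, -1] (no swap needed)
Insert -30:
  append -30 at index 6 → [43, 36, 23, -19, 0, -1, -30] (no swap needed)
Insert 6:
  append 6 at index 7 → [43, 36, 23, -19, 0, -1, -30, 6]
  6 > parent -19 at index 3, swap → [43, 36, 23, 6, 0, -1, -30, -19]
Insert 29:
  append 29 at index 8 → [43, 36, 23, 6, 0, -1, -30, -19, 29]
  29 > parent 6 at index 3, swap → [43, 36, 23, 29, 0, -1, -30, -19, 6]

[43, 36, 23, 29, 0, -1, -30, -19, 6]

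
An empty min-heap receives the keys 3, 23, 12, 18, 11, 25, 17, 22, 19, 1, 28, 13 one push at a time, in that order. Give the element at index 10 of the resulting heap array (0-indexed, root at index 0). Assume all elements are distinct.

Insert 3:
  append 3 at index 0 → [3] (no swap needed)
Insert 23:
  append 23 at index 1 → [3, 23] (no swap needed)
Insert 12:
  append 12 at index 2 → [3, 23, 12] (no swap needed)
Insert 18:
  append 18 at index 3 → [3, 23, 12, 18]
  18 < parent 23 at index 1, swap → [3, 18, 12, 23]
Insert 11:
  append 11 at index 4 → [3, 18, 12, 23, 11]
  11 < parent 18 at index 1, swap → [3, 11, 12, 23, 18]
Insert 25:
  append 25 at index 5 → [3, 11, 12, 23, 18, 25] (no swap needed)
Insert 17:
  append 17 at index 6 → [3, 11, 12, 23, 18, 25, 17] (no swap needed)
Insert 22:
  append 22 at index 7 → [3, 11, 12, 23, 18, 25, 17, 22]
  22 < parent 23 at index 3, swap → [3, 11, 12, 22, 18, 25, 17, 23]
Insert 19:
  append 19 at index 8 → [3, 11, 12, 22, 18, 25, 17, 23, 19]
  19 < parent 22 at index 3, swap → [3, 11, 12, 19, 18, 25, 17, 23, 22]
Insert 1:
  append 1 at index 9 → [3, 11, 12, 19, 18, 25, 17, 23, 22, 1]
  1 < parent 18 at index 4, swap → [3, 11, 12, 19, 1, 25, 17, 23, 22, 18]
  1 < parent 11 at index 1, swap → [3, 1, 12, 19, 11, 25, 17, 23, 22, 18]
  1 < parent 3 at index 0, swap → [1, 3, 12, 19, 11, 25, 17, 23, 22, 18]
Insert 28:
  append 28 at index 10 → [1, 3, 12, 19, 11, 25, 17, 23, 22, 18, 28] (no swap needed)
Insert 13:
  append 13 at index 11 → [1, 3, 12, 19, 11, 25, 17, 23, 22, 18, 28, 13]
  13 < parent 25 at index 5, swap → [1, 3, 12, 19, 11, 13, 17, 23, 22, 18, 28, 25]
resulting array: [1, 3, 12, 19, 11, 13, 17, 23, 22, 18, 28, 25]

28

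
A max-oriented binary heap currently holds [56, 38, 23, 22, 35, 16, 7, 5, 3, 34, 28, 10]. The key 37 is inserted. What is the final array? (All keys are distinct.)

[56, 38, 37, 22, 35, 23, 7, 5, 3, 34, 28, 10, 16]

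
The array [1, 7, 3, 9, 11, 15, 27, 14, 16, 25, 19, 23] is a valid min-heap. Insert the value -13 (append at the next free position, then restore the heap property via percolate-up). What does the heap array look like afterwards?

[-13, 7, 1, 9, 11, 3, 27, 14, 16, 25, 19, 23, 15]

append -13 at index 12 → [1, 7, 3, 9, 11, 15, 27, 14, 16, 25, 19, 23, -13]
-13 < parent 15 at index 5, swap → [1, 7, 3, 9, 11, -13, 27, 14, 16, 25, 19, 23, 15]
-13 < parent 3 at index 2, swap → [1, 7, -13, 9, 11, 3, 27, 14, 16, 25, 19, 23, 15]
-13 < parent 1 at index 0, swap → [-13, 7, 1, 9, 11, 3, 27, 14, 16, 25, 19, 23, 15]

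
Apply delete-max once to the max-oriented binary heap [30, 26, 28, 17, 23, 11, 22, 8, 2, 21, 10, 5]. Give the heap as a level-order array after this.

remove root 30; move last element 5 to root → [5, 26, 28, 17, 23, 11, 22, 8, 2, 21, 10]
5 vs larger child 28 at index 2, swap → [28, 26, 5, 17, 23, 11, 22, 8, 2, 21, 10]
5 vs larger child 22 at index 6, swap → [28, 26, 22, 17, 23, 11, 5, 8, 2, 21, 10]

[28, 26, 22, 17, 23, 11, 5, 8, 2, 21, 10]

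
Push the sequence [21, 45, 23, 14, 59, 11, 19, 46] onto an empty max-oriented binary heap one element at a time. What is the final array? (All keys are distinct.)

Insert 21:
  append 21 at index 0 → [21] (no swap needed)
Insert 45:
  append 45 at index 1 → [21, 45]
  45 > parent 21 at index 0, swap → [45, 21]
Insert 23:
  append 23 at index 2 → [45, 21, 23] (no swap needed)
Insert 14:
  append 14 at index 3 → [45, 21, 23, 14] (no swap needed)
Insert 59:
  append 59 at index 4 → [45, 21, 23, 14, 59]
  59 > parent 21 at index 1, swap → [45, 59, 23, 14, 21]
  59 > parent 45 at index 0, swap → [59, 45, 23, 14, 21]
Insert 11:
  append 11 at index 5 → [59, 45, 23, 14, 21, 11] (no swap needed)
Insert 19:
  append 19 at index 6 → [59, 45, 23, 14, 21, 11, 19] (no swap needed)
Insert 46:
  append 46 at index 7 → [59, 45, 23, 14, 21, 11, 19, 46]
  46 > parent 14 at index 3, swap → [59, 45, 23, 46, 21, 11, 19, 14]
  46 > parent 45 at index 1, swap → [59, 46, 23, 45, 21, 11, 19, 14]

[59, 46, 23, 45, 21, 11, 19, 14]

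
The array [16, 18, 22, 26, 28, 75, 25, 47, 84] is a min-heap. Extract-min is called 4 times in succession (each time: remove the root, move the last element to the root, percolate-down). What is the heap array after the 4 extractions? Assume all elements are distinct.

[26, 28, 75, 47, 84]

extract-min #1 returns 16:
  remove root 16; move last element 84 to root → [84, 18, 22, 26, 28, 75, 25, 47]
  84 vs smaller child 18 at index 1, swap → [18, 84, 22, 26, 28, 75, 25, 47]
  84 vs smaller child 26 at index 3, swap → [18, 26, 22, 84, 28, 75, 25, 47]
  84 vs only child 47 at index 7, swap → [18, 26, 22, 47, 28, 75, 25, 84]
extract-min #2 returns 18:
  remove root 18; move last element 84 to root → [84, 26, 22, 47, 28, 75, 25]
  84 vs smaller child 22 at index 2, swap → [22, 26, 84, 47, 28, 75, 25]
  84 vs smaller child 25 at index 6, swap → [22, 26, 25, 47, 28, 75, 84]
extract-min #3 returns 22:
  remove root 22; move last element 84 to root → [84, 26, 25, 47, 28, 75]
  84 vs smaller child 25 at index 2, swap → [25, 26, 84, 47, 28, 75]
  84 vs only child 75 at index 5, swap → [25, 26, 75, 47, 28, 84]
extract-min #4 returns 25:
  remove root 25; move last element 84 to root → [84, 26, 75, 47, 28]
  84 vs smaller child 26 at index 1, swap → [26, 84, 75, 47, 28]
  84 vs smaller child 28 at index 4, swap → [26, 28, 75, 47, 84]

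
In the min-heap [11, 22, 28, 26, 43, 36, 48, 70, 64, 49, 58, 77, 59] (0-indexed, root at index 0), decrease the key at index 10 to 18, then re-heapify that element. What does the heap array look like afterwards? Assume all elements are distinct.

set index 10 from 58 to 18 → [11, 22, 28, 26, 43, 36, 48, 70, 64, 49, 18, 77, 59]
18 < parent 43 at index 4, swap → [11, 22, 28, 26, 18, 36, 48, 70, 64, 49, 43, 77, 59]
18 < parent 22 at index 1, swap → [11, 18, 28, 26, 22, 36, 48, 70, 64, 49, 43, 77, 59]

[11, 18, 28, 26, 22, 36, 48, 70, 64, 49, 43, 77, 59]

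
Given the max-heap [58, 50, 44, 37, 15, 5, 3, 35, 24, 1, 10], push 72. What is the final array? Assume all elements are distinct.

[72, 50, 58, 37, 15, 44, 3, 35, 24, 1, 10, 5]

append 72 at index 11 → [58, 50, 44, 37, 15, 5, 3, 35, 24, 1, 10, 72]
72 > parent 5 at index 5, swap → [58, 50, 44, 37, 15, 72, 3, 35, 24, 1, 10, 5]
72 > parent 44 at index 2, swap → [58, 50, 72, 37, 15, 44, 3, 35, 24, 1, 10, 5]
72 > parent 58 at index 0, swap → [72, 50, 58, 37, 15, 44, 3, 35, 24, 1, 10, 5]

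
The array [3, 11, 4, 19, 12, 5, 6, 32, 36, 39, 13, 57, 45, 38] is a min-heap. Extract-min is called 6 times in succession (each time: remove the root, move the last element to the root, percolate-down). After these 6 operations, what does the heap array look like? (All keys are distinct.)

[13, 19, 38, 32, 39, 57, 45, 36]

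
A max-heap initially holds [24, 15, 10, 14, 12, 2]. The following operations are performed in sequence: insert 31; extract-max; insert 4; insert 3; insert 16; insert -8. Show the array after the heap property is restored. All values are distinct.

[24, 16, 10, 15, 12, 2, 4, 3, 14, -8]

insert 31:
  append 31 at index 6 → [24, 15, 10, 14, 12, 2, 31]
  31 > parent 10 at index 2, swap → [24, 15, 31, 14, 12, 2, 10]
  31 > parent 24 at index 0, swap → [31, 15, 24, 14, 12, 2, 10]
extract-max → returns 31:
  remove root 31; move last element 10 to root → [10, 15, 24, 14, 12, 2]
  10 vs larger child 24 at index 2, swap → [24, 15, 10, 14, 12, 2]
insert 4:
  append 4 at index 6 → [24, 15, 10, 14, 12, 2, 4] (no swap needed)
insert 3:
  append 3 at index 7 → [24, 15, 10, 14, 12, 2, 4, 3] (no swap needed)
insert 16:
  append 16 at index 8 → [24, 15, 10, 14, 12, 2, 4, 3, 16]
  16 > parent 14 at index 3, swap → [24, 15, 10, 16, 12, 2, 4, 3, 14]
  16 > parent 15 at index 1, swap → [24, 16, 10, 15, 12, 2, 4, 3, 14]
insert -8:
  append -8 at index 9 → [24, 16, 10, 15, 12, 2, 4, 3, 14, -8] (no swap needed)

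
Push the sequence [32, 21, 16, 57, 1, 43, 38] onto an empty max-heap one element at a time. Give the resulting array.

Insert 32:
  append 32 at index 0 → [32] (no swap needed)
Insert 21:
  append 21 at index 1 → [32, 21] (no swap needed)
Insert 16:
  append 16 at index 2 → [32, 21, 16] (no swap needed)
Insert 57:
  append 57 at index 3 → [32, 21, 16, 57]
  57 > parent 21 at index 1, swap → [32, 57, 16, 21]
  57 > parent 32 at index 0, swap → [57, 32, 16, 21]
Insert 1:
  append 1 at index 4 → [57, 32, 16, 21, 1] (no swap needed)
Insert 43:
  append 43 at index 5 → [57, 32, 16, 21, 1, 43]
  43 > parent 16 at index 2, swap → [57, 32, 43, 21, 1, 16]
Insert 38:
  append 38 at index 6 → [57, 32, 43, 21, 1, 16, 38] (no swap needed)

[57, 32, 43, 21, 1, 16, 38]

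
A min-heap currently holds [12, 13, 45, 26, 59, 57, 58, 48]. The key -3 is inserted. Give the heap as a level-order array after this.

[-3, 12, 45, 13, 59, 57, 58, 48, 26]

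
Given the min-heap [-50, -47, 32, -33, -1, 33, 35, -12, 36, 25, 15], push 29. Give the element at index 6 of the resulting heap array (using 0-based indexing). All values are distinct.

35

append 29 at index 11 → [-50, -47, 32, -33, -1, 33, 35, -12, 36, 25, 15, 29]
29 < parent 33 at index 5, swap → [-50, -47, 32, -33, -1, 29, 35, -12, 36, 25, 15, 33]
29 < parent 32 at index 2, swap → [-50, -47, 29, -33, -1, 32, 35, -12, 36, 25, 15, 33]
resulting array: [-50, -47, 29, -33, -1, 32, 35, -12, 36, 25, 15, 33]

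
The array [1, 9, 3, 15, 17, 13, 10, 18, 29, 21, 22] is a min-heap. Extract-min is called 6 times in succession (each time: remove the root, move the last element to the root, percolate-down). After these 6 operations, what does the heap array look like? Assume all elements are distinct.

[17, 18, 21, 29, 22]

extract-min #1 returns 1:
  remove root 1; move last element 22 to root → [22, 9, 3, 15, 17, 13, 10, 18, 29, 21]
  22 vs smaller child 3 at index 2, swap → [3, 9, 22, 15, 17, 13, 10, 18, 29, 21]
  22 vs smaller child 10 at index 6, swap → [3, 9, 10, 15, 17, 13, 22, 18, 29, 21]
extract-min #2 returns 3:
  remove root 3; move last element 21 to root → [21, 9, 10, 15, 17, 13, 22, 18, 29]
  21 vs smaller child 9 at index 1, swap → [9, 21, 10, 15, 17, 13, 22, 18, 29]
  21 vs smaller child 15 at index 3, swap → [9, 15, 10, 21, 17, 13, 22, 18, 29]
  21 vs smaller child 18 at index 7, swap → [9, 15, 10, 18, 17, 13, 22, 21, 29]
extract-min #3 returns 9:
  remove root 9; move last element 29 to root → [29, 15, 10, 18, 17, 13, 22, 21]
  29 vs smaller child 10 at index 2, swap → [10, 15, 29, 18, 17, 13, 22, 21]
  29 vs smaller child 13 at index 5, swap → [10, 15, 13, 18, 17, 29, 22, 21]
extract-min #4 returns 10:
  remove root 10; move last element 21 to root → [21, 15, 13, 18, 17, 29, 22]
  21 vs smaller child 13 at index 2, swap → [13, 15, 21, 18, 17, 29, 22]
extract-min #5 returns 13:
  remove root 13; move last element 22 to root → [22, 15, 21, 18, 17, 29]
  22 vs smaller child 15 at index 1, swap → [15, 22, 21, 18, 17, 29]
  22 vs smaller child 17 at index 4, swap → [15, 17, 21, 18, 22, 29]
extract-min #6 returns 15:
  remove root 15; move last element 29 to root → [29, 17, 21, 18, 22]
  29 vs smaller child 17 at index 1, swap → [17, 29, 21, 18, 22]
  29 vs smaller child 18 at index 3, swap → [17, 18, 21, 29, 22]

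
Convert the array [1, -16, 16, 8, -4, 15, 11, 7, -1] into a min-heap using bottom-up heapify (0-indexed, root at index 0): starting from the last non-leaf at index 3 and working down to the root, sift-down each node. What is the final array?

sift down from index 3:
  8 vs smaller child -1 at index 8, swap → [1, -16, 16, -1, -4, 15, 11, 7, 8]
sift down from index 2:
  16 vs smaller child 11 at index 6, swap → [1, -16, 11, -1, -4, 15, 16, 7, 8]
sift down from index 1: already satisfies heap property
sift down from index 0:
  1 vs smaller child -16 at index 1, swap → [-16, 1, 11, -1, -4, 15, 16, 7, 8]
  1 vs smaller child -4 at index 4, swap → [-16, -4, 11, -1, 1, 15, 16, 7, 8]

[-16, -4, 11, -1, 1, 15, 16, 7, 8]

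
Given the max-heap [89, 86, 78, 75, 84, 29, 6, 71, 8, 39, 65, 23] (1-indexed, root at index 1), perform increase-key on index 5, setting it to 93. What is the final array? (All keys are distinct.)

[93, 89, 78, 75, 86, 29, 6, 71, 8, 39, 65, 23]

set index 5 from 84 to 93 → [89, 86, 78, 75, 93, 29, 6, 71, 8, 39, 65, 23]
93 > parent 86 at index 2, swap → [89, 93, 78, 75, 86, 29, 6, 71, 8, 39, 65, 23]
93 > parent 89 at index 1, swap → [93, 89, 78, 75, 86, 29, 6, 71, 8, 39, 65, 23]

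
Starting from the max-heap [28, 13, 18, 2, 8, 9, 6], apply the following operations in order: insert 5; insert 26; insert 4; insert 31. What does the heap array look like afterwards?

[31, 28, 18, 13, 26, 9, 6, 2, 5, 4, 8]

insert 5:
  append 5 at index 7 → [28, 13, 18, 2, 8, 9, 6, 5]
  5 > parent 2 at index 3, swap → [28, 13, 18, 5, 8, 9, 6, 2]
insert 26:
  append 26 at index 8 → [28, 13, 18, 5, 8, 9, 6, 2, 26]
  26 > parent 5 at index 3, swap → [28, 13, 18, 26, 8, 9, 6, 2, 5]
  26 > parent 13 at index 1, swap → [28, 26, 18, 13, 8, 9, 6, 2, 5]
insert 4:
  append 4 at index 9 → [28, 26, 18, 13, 8, 9, 6, 2, 5, 4] (no swap needed)
insert 31:
  append 31 at index 10 → [28, 26, 18, 13, 8, 9, 6, 2, 5, 4, 31]
  31 > parent 8 at index 4, swap → [28, 26, 18, 13, 31, 9, 6, 2, 5, 4, 8]
  31 > parent 26 at index 1, swap → [28, 31, 18, 13, 26, 9, 6, 2, 5, 4, 8]
  31 > parent 28 at index 0, swap → [31, 28, 18, 13, 26, 9, 6, 2, 5, 4, 8]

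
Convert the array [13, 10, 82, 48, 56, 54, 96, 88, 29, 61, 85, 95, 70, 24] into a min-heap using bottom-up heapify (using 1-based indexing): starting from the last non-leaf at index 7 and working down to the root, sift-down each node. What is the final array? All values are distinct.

[10, 13, 24, 29, 56, 54, 82, 88, 48, 61, 85, 95, 70, 96]

sift down from index 7:
  96 vs only child 24 at index 14, swap → [13, 10, 82, 48, 56, 54, 24, 88, 29, 61, 85, 95, 70, 96]
sift down from index 6: already satisfies heap property
sift down from index 5: already satisfies heap property
sift down from index 4:
  48 vs smaller child 29 at index 9, swap → [13, 10, 82, 29, 56, 54, 24, 88, 48, 61, 85, 95, 70, 96]
sift down from index 3:
  82 vs smaller child 24 at index 7, swap → [13, 10, 24, 29, 56, 54, 82, 88, 48, 61, 85, 95, 70, 96]
sift down from index 2: already satisfies heap property
sift down from index 1:
  13 vs smaller child 10 at index 2, swap → [10, 13, 24, 29, 56, 54, 82, 88, 48, 61, 85, 95, 70, 96]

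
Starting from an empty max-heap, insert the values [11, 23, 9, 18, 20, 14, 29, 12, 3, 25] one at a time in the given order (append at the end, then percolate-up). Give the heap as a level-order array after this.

Insert 11:
  append 11 at index 0 → [11] (no swap needed)
Insert 23:
  append 23 at index 1 → [11, 23]
  23 > parent 11 at index 0, swap → [23, 11]
Insert 9:
  append 9 at index 2 → [23, 11, 9] (no swap needed)
Insert 18:
  append 18 at index 3 → [23, 11, 9, 18]
  18 > parent 11 at index 1, swap → [23, 18, 9, 11]
Insert 20:
  append 20 at index 4 → [23, 18, 9, 11, 20]
  20 > parent 18 at index 1, swap → [23, 20, 9, 11, 18]
Insert 14:
  append 14 at index 5 → [23, 20, 9, 11, 18, 14]
  14 > parent 9 at index 2, swap → [23, 20, 14, 11, 18, 9]
Insert 29:
  append 29 at index 6 → [23, 20, 14, 11, 18, 9, 29]
  29 > parent 14 at index 2, swap → [23, 20, 29, 11, 18, 9, 14]
  29 > parent 23 at index 0, swap → [29, 20, 23, 11, 18, 9, 14]
Insert 12:
  append 12 at index 7 → [29, 20, 23, 11, 18, 9, 14, 12]
  12 > parent 11 at index 3, swap → [29, 20, 23, 12, 18, 9, 14, 11]
Insert 3:
  append 3 at index 8 → [29, 20, 23, 12, 18, 9, 14, 11, 3] (no swap needed)
Insert 25:
  append 25 at index 9 → [29, 20, 23, 12, 18, 9, 14, 11, 3, 25]
  25 > parent 18 at index 4, swap → [29, 20, 23, 12, 25, 9, 14, 11, 3, 18]
  25 > parent 20 at index 1, swap → [29, 25, 23, 12, 20, 9, 14, 11, 3, 18]

[29, 25, 23, 12, 20, 9, 14, 11, 3, 18]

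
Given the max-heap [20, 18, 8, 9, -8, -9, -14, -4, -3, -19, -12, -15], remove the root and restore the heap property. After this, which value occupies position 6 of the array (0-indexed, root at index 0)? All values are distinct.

-14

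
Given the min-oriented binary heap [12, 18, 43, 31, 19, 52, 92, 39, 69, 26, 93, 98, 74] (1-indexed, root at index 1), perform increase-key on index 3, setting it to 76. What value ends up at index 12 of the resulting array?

set index 3 from 43 to 76 → [12, 18, 76, 31, 19, 52, 92, 39, 69, 26, 93, 98, 74]
76 vs smaller child 52 at index 6, swap → [12, 18, 52, 31, 19, 76, 92, 39, 69, 26, 93, 98, 74]
76 vs smaller child 74 at index 13, swap → [12, 18, 52, 31, 19, 74, 92, 39, 69, 26, 93, 98, 76]
resulting array: [12, 18, 52, 31, 19, 74, 92, 39, 69, 26, 93, 98, 76]

98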